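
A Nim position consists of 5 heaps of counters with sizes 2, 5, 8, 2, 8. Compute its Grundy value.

Compute the nim-sum pairwise:
2 ^ 5 = 7
7 ^ 8 = 15
15 ^ 2 = 13
13 ^ 8 = 5

5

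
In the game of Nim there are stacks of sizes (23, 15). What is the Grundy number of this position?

24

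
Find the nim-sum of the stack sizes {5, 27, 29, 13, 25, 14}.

Write each in binary and XOR column by column:
  00101  (5)
  11011  (27)
  11101  (29)
  01101  (13)
  11001  (25)
  01110  (14)
  -----
  11001  (25)

25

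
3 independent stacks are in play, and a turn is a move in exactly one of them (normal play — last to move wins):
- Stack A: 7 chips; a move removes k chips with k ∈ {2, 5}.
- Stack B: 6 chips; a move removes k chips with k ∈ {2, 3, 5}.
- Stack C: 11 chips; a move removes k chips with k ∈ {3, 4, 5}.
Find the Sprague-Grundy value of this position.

Build the Grundy sequence for stack A with g(k) = mex{g(k−s) : s ∈ {2, 5}, s ≤ k}:
k:     0  1  2  3  4  5  6  7
g(k):  0  0  1  1  0  2  1  0
So g(7) = 0.
Grundy values for stack B (subtraction set {2, 3, 5}):
k:     0  1  2  3  4  5  6
g(k):  0  0  1  1  2  2  3
So g(6) = 3.
For stack C, compute g(0), g(1), … with moves {3, 4, 5}:
k:     0  1  2  3  4  5  6  7  8  9 10 11
g(k):  0  0  0  1  1  1  2  2  0  0  0  1
So g(11) = 1.
By the Sprague-Grundy theorem, the Grundy value of a sum of independent games is the XOR of the component values.
Combined value = 0 XOR 3 XOR 1 = 2.

2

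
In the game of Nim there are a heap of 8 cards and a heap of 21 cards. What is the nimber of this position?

Bitwise XOR of the heap sizes:
  01000  (8)
  10101  (21)
  -----
  11101  (29)

29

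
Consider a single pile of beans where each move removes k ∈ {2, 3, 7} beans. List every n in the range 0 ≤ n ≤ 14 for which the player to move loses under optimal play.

0, 1, 5, 6, 10, 11

Build the Grundy sequence with g(k) = mex{g(k−s) : s ∈ {2, 3, 7}, s ≤ k}:
g(0) = mex{} = 0
g(1) = mex{} = 0
g(2) = mex{0} = 1
g(3) = mex{0} = 1
g(4) = mex{0,1} = 2
g(5) = mex{1} = 0
g(6) = mex{1,2} = 0
g(7) = mex{0,2} = 1
g(8) = mex{0} = 1
g(9) = mex{0,1} = 2
g(10) = mex{1} = 0
g(11) = mex{1,2} = 0
g(12) = mex{0,2} = 1
g(13) = mex{0} = 1
g(14) = mex{0,1} = 2
The P-positions (g = 0) in 0..14 are 0, 1, 5, 6, 10, 11.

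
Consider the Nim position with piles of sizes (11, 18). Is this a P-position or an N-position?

N-position

Compute the nim-sum pairwise:
11 ⊕ 18 = 25
The nim-sum is 25 ≠ 0, so this is an N-position: the player to move can win.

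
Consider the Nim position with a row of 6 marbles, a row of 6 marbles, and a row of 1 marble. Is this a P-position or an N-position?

Nim-sum: 6 XOR 6 XOR 1 = 1.
The nim-sum is 1 ≠ 0, so this is an N-position: the player to move can win.

N-position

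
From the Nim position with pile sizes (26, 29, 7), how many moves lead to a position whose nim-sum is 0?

Write each in binary and XOR column by column:
  11010  (26)
  11101  (29)
  00111  (7)
  -----
  00000  (0)
The nim-sum is already 0, so every move leaves a nonzero nim-sum — there are no winning moves.

0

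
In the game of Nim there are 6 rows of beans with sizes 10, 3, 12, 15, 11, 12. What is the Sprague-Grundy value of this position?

In binary:
  1010  (10)
  0011  (3)
  1100  (12)
  1111  (15)
  1011  (11)
  1100  (12)
  ----
  1101  (13)

13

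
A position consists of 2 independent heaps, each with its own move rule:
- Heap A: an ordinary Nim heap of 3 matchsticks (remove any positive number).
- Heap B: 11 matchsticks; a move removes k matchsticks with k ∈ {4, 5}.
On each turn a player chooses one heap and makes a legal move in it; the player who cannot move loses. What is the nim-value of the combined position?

3

Heap A is a plain Nim heap of size 3, so its Grundy value is 3.
Grundy values for heap B (subtraction set {4, 5}):
g(0) = mex{} = 0
g(1) = mex{} = 0
g(2) = mex{} = 0
g(3) = mex{} = 0
g(4) = mex{0} = 1
g(5) = mex{0} = 1
g(6) = mex{0} = 1
g(7) = mex{0} = 1
g(8) = mex{0,1} = 2
g(9) = mex{1} = 0
g(10) = mex{1} = 0
g(11) = mex{1} = 0
So g(11) = 0.
The value of a disjunctive sum is the nim-sum of the parts.
Combined value = 3 ⊕ 0 = 3.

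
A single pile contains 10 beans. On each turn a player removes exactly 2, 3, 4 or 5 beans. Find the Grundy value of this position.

1

Build the Grundy sequence with g(k) = mex{g(k−s) : s ∈ {2, 3, 4, 5}, s ≤ k}:
k:     0  1  2  3  4  5  6  7  8  9 10
g(k):  0  0  1  1  2  2  3  0  0  1  1
So g(10) = 1.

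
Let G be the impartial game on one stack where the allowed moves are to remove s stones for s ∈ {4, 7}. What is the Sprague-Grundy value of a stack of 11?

Grundy values for subtraction set {4, 7}:
k:     0  1  2  3  4  5  6  7  8  9 10 11
g(k):  0  0  0  0  1  1  1  1  2  2  2  0
So g(11) = 0.

0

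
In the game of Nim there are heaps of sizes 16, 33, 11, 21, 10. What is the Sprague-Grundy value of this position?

Nim-sum: 16 ⊕ 33 ⊕ 11 ⊕ 21 ⊕ 10 = 37.

37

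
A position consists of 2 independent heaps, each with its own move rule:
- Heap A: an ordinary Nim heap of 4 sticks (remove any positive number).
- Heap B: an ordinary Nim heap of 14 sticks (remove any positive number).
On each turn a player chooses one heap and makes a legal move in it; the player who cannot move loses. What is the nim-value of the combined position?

Heap A is a plain Nim heap of size 4, so its Grundy value is 4.
Heap B is a plain Nim heap of size 14, so its Grundy value is 14.
The value of a disjunctive sum is the nim-sum of the parts.
Combined value = 4 XOR 14 = 10.

10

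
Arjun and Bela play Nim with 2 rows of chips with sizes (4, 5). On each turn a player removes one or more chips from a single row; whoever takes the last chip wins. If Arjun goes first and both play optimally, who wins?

Arjun wins

Compute the nim-sum pairwise:
4 XOR 5 = 1
The nim-sum is 1 ≠ 0, so this is an N-position: the player to move can win; Arjun has a winning move.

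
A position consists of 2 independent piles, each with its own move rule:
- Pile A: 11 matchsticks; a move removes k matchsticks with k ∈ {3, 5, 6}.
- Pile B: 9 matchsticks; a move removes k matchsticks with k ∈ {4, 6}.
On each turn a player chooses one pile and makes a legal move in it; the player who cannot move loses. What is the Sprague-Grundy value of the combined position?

2

Build the Grundy sequence for pile A with g(k) = mex{g(k−s) : s ∈ {3, 5, 6}, s ≤ k}:
k:     0  1  2  3  4  5  6  7  8  9 10 11
g(k):  0  0  0  1  1  1  2  2  2  0  0  0
So g(11) = 0.
For pile B, compute g(0), g(1), … with moves {4, 6}:
k:     0  1  2  3  4  5  6  7  8  9
g(k):  0  0  0  0  1  1  1  1  2  2
So g(9) = 2.
The value of a disjunctive sum is the nim-sum of the parts.
Combined value = 0 XOR 2 = 2.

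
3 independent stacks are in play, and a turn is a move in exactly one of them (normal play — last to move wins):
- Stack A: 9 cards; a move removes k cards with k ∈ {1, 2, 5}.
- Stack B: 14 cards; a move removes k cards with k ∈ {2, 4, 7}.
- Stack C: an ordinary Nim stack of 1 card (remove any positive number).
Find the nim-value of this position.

Grundy values for stack A (subtraction set {1, 2, 5}):
g(0) = mex{} = 0
g(1) = mex{0} = 1
g(2) = mex{0,1} = 2
g(3) = mex{1,2} = 0
g(4) = mex{0,2} = 1
g(5) = mex{0,1} = 2
g(6) = mex{1,2} = 0
g(7) = mex{0,2} = 1
g(8) = mex{0,1} = 2
g(9) = mex{1,2} = 0
So g(9) = 0.
Grundy values for stack B (subtraction set {2, 4, 7}):
k:     0  1  2  3  4  5  6  7  8  9 10 11 12 13 14
g(k):  0  0  1  1  2  2  0  3  1  0  2  1  0  2  1
So g(14) = 1.
Stack C is a plain Nim stack of size 1, so its Grundy value is 1.
The value of a disjunctive sum is the nim-sum of the parts.
Combined value = 0 ⊕ 1 ⊕ 1 = 0.

0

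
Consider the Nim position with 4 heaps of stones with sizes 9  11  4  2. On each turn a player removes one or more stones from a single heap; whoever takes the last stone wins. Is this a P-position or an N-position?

N-position

Compute the nim-sum pairwise:
9 ^ 11 = 2
2 ^ 4 = 6
6 ^ 2 = 4
The nim-sum is 4 ≠ 0, so this is an N-position: the player to move can win.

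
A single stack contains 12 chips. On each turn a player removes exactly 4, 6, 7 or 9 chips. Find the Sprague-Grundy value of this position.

Compute g(0), g(1), … for moves {4, 6, 7, 9}:
g(0) = mex{} = 0
g(1) = mex{} = 0
g(2) = mex{} = 0
g(3) = mex{} = 0
g(4) = mex{0} = 1
g(5) = mex{0} = 1
g(6) = mex{0} = 1
g(7) = mex{0} = 1
g(8) = mex{0,1} = 2
g(9) = mex{0,1} = 2
g(10) = mex{0,1} = 2
g(11) = mex{0,1} = 2
g(12) = mex{0,1,2} = 3
So g(12) = 3.

3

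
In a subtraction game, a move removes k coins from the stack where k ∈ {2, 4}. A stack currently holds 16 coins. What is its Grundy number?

Grundy values for subtraction set {2, 4}:
k:     0  1  2  3  4  5  6  7  8  9 10 11 12 13 14 15 16
g(k):  0  0  1  1  2  2  0  0  1  1  2  2  0  0  1  1  2
So g(16) = 2.

2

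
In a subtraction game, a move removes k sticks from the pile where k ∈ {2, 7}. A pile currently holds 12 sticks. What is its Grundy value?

Grundy values for subtraction set {2, 7}:
k:     0  1  2  3  4  5  6  7  8  9 10 11 12
g(k):  0  0  1  1  0  0  1  1  2  0  0  1  1
So g(12) = 1.

1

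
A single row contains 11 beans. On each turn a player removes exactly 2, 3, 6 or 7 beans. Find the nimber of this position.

1

Compute g(0), g(1), … for moves {2, 3, 6, 7}:
g(0) = mex{} = 0
g(1) = mex{} = 0
g(2) = mex{0} = 1
g(3) = mex{0} = 1
g(4) = mex{0,1} = 2
g(5) = mex{1} = 0
g(6) = mex{0,1,2} = 3
g(7) = mex{0,2} = 1
g(8) = mex{0,1,3} = 2
g(9) = mex{1,3} = 0
g(10) = mex{1,2} = 0
g(11) = mex{0,2} = 1
So g(11) = 1.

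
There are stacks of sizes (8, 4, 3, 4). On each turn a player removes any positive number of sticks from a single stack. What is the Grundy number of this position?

11

Compute the nim-sum pairwise:
8 ⊕ 4 = 12
12 ⊕ 3 = 15
15 ⊕ 4 = 11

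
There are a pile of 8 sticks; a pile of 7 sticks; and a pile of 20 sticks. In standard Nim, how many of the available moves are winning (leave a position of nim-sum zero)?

1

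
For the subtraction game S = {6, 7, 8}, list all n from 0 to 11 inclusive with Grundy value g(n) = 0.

Build the Grundy sequence with g(k) = mex{g(k−s) : s ∈ {6, 7, 8}, s ≤ k}:
g(0) = mex{} = 0
g(1) = mex{} = 0
g(2) = mex{} = 0
g(3) = mex{} = 0
g(4) = mex{} = 0
g(5) = mex{} = 0
g(6) = mex{0} = 1
g(7) = mex{0} = 1
g(8) = mex{0} = 1
g(9) = mex{0} = 1
g(10) = mex{0} = 1
g(11) = mex{0} = 1
The P-positions (g = 0) in 0..11 are 0, 1, 2, 3, 4, 5.

0, 1, 2, 3, 4, 5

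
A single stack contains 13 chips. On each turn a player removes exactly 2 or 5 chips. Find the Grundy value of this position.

1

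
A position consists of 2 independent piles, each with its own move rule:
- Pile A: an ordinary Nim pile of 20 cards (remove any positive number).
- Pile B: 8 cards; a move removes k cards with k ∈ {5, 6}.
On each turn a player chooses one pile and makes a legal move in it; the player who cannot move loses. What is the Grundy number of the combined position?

Pile A is a plain Nim pile of size 20, so its Grundy value is 20.
Build the Grundy sequence for pile B with g(k) = mex{g(k−s) : s ∈ {5, 6}, s ≤ k}:
g(0) = mex{} = 0
g(1) = mex{} = 0
g(2) = mex{} = 0
g(3) = mex{} = 0
g(4) = mex{} = 0
g(5) = mex{0} = 1
g(6) = mex{0} = 1
g(7) = mex{0} = 1
g(8) = mex{0} = 1
So g(8) = 1.
The value of a disjunctive sum is the nim-sum of the parts.
Combined value = 20 XOR 1 = 21.

21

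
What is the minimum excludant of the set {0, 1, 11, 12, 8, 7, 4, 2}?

3

The values 0, 1, 2 are all present; 3 is the first non-negative integer missing from the set.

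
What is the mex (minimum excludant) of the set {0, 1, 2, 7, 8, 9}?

The values 0, 1, 2 are all present; 3 is the first non-negative integer missing from the set.

3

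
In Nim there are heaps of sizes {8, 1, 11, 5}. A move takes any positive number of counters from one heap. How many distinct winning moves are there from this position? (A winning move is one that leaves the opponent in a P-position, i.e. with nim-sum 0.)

1

Compute the nim-sum pairwise:
8 XOR 1 = 9
9 XOR 11 = 2
2 XOR 5 = 7
The overall nim-sum is X = 7. A heap of size p has a winning move iff p XOR X < p (reduce it to p XOR X).
  8: 8 XOR 7 = 15 ≥ 8 — no move.
  1: 1 XOR 7 = 6 ≥ 1 — no move.
  11: 11 XOR 7 = 12 ≥ 11 — no move.
  5: 5 XOR 7 = 2 < 5 — winning move (to 2).
That gives 1 winning move.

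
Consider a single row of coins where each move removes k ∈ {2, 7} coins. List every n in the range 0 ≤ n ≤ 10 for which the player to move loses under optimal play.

0, 1, 4, 5, 9, 10

Grundy values for subtraction set {2, 7}:
g(0) = mex{} = 0
g(1) = mex{} = 0
g(2) = mex{0} = 1
g(3) = mex{0} = 1
g(4) = mex{1} = 0
g(5) = mex{1} = 0
g(6) = mex{0} = 1
g(7) = mex{0} = 1
g(8) = mex{0,1} = 2
g(9) = mex{1} = 0
g(10) = mex{1,2} = 0
The P-positions (g = 0) in 0..10 are 0, 1, 4, 5, 9, 10.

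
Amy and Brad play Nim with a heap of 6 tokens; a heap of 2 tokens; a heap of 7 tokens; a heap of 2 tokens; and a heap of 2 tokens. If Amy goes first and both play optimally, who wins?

Amy wins

Nim-sum: 6 ⊕ 2 ⊕ 7 ⊕ 2 ⊕ 2 = 3.
The nim-sum is 3 ≠ 0, so this is an N-position: the player to move can win; Amy has a winning move.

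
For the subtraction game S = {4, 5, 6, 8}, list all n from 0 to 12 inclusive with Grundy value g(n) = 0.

0, 1, 2, 3, 12

Build the Grundy sequence with g(k) = mex{g(k−s) : s ∈ {4, 5, 6, 8}, s ≤ k}:
k:     0  1  2  3  4  5  6  7  8  9 10 11 12
g(k):  0  0  0  0  1  1  1  1  2  2  2  2  0
The P-positions (g = 0) in 0..12 are 0, 1, 2, 3, 12.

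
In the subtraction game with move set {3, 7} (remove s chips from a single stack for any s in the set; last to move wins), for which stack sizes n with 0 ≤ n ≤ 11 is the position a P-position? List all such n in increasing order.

0, 1, 2, 6, 10, 11

Build the Grundy sequence with g(k) = mex{g(k−s) : s ∈ {3, 7}, s ≤ k}:
k:     0  1  2  3  4  5  6  7  8  9 10 11
g(k):  0  0  0  1  1  1  0  2  2  1  0  0
The P-positions (g = 0) in 0..11 are 0, 1, 2, 6, 10, 11.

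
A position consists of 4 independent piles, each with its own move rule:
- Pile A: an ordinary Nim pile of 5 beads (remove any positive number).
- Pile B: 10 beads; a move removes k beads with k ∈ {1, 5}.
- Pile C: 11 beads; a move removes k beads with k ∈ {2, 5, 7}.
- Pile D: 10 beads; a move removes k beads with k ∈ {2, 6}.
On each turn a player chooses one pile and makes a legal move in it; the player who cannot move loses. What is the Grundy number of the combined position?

Pile A is a plain Nim pile of size 5, so its Grundy value is 5.
For pile B, compute g(0), g(1), … with moves {1, 5}:
g(0) = mex{} = 0
g(1) = mex{0} = 1
g(2) = mex{1} = 0
g(3) = mex{0} = 1
g(4) = mex{1} = 0
g(5) = mex{0} = 1
g(6) = mex{1} = 0
g(7) = mex{0} = 1
g(8) = mex{1} = 0
g(9) = mex{0} = 1
g(10) = mex{1} = 0
So g(10) = 0.
For pile C, compute g(0), g(1), … with moves {2, 5, 7}:
g(0) = mex{} = 0
g(1) = mex{} = 0
g(2) = mex{0} = 1
g(3) = mex{0} = 1
g(4) = mex{1} = 0
g(5) = mex{0,1} = 2
g(6) = mex{0} = 1
g(7) = mex{0,1,2} = 3
g(8) = mex{0,1} = 2
g(9) = mex{0,1,3} = 2
g(10) = mex{1,2} = 0
g(11) = mex{0,1,2} = 3
So g(11) = 3.
Build the Grundy sequence for pile D with g(k) = mex{g(k−s) : s ∈ {2, 6}, s ≤ k}:
k:     0  1  2  3  4  5  6  7  8  9 10
g(k):  0  0  1  1  0  0  1  1  0  0  1
So g(10) = 1.
The value of a disjunctive sum is the nim-sum of the parts.
Combined value = 5 XOR 0 XOR 3 XOR 1 = 7.

7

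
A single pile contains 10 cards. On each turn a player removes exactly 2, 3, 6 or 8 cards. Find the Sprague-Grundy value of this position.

0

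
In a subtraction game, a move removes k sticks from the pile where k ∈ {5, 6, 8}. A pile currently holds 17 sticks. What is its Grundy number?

0

Build the Grundy sequence with g(k) = mex{g(k−s) : s ∈ {5, 6, 8}, s ≤ k}:
k:     0  1  2  3  4  5  6  7  8  9 10 11 12 13 14 15 16 17
g(k):  0  0  0  0  0  1  1  1  1  1  2  2  2  0  0  0  0  0
So g(17) = 0.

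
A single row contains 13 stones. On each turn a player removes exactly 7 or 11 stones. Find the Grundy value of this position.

Build the Grundy sequence with g(k) = mex{g(k−s) : s ∈ {7, 11}, s ≤ k}:
g(0) = mex{} = 0
g(1) = mex{} = 0
g(2) = mex{} = 0
g(3) = mex{} = 0
g(4) = mex{} = 0
g(5) = mex{} = 0
g(6) = mex{} = 0
g(7) = mex{0} = 1
g(8) = mex{0} = 1
g(9) = mex{0} = 1
g(10) = mex{0} = 1
g(11) = mex{0} = 1
g(12) = mex{0} = 1
g(13) = mex{0} = 1
So g(13) = 1.

1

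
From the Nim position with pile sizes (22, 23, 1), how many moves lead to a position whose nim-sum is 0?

Nim-sum: 22 XOR 23 XOR 1 = 0.
The nim-sum is already 0, so every move leaves a nonzero nim-sum — there are no winning moves.

0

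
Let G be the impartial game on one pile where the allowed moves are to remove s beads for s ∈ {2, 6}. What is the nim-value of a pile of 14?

1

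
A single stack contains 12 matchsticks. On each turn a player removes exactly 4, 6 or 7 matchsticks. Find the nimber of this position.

0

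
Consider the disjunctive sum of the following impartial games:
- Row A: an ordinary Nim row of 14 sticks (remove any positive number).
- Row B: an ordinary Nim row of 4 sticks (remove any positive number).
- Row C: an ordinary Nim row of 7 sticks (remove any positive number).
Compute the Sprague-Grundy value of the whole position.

13

Row A is a plain Nim row of size 14, so its Grundy value is 14.
Row B is a plain Nim row of size 4, so its Grundy value is 4.
Row C is a plain Nim row of size 7, so its Grundy value is 7.
By the Sprague-Grundy theorem, the Grundy value of a sum of independent games is the XOR of the component values.
Combined value = 14 ⊕ 4 ⊕ 7 = 13.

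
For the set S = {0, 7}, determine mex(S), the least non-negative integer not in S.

1

0 is in the set but 1 is not, so the mex is 1.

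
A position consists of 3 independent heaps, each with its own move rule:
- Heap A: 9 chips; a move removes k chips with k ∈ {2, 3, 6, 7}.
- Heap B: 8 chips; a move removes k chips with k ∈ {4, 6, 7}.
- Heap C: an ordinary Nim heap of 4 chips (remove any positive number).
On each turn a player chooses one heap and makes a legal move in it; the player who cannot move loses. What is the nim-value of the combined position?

Grundy values for heap A (subtraction set {2, 3, 6, 7}):
k:     0  1  2  3  4  5  6  7  8  9
g(k):  0  0  1  1  2  0  3  1  2  0
So g(9) = 0.
Build the Grundy sequence for heap B with g(k) = mex{g(k−s) : s ∈ {4, 6, 7}, s ≤ k}:
g(0) = mex{} = 0
g(1) = mex{} = 0
g(2) = mex{} = 0
g(3) = mex{} = 0
g(4) = mex{0} = 1
g(5) = mex{0} = 1
g(6) = mex{0} = 1
g(7) = mex{0} = 1
g(8) = mex{0,1} = 2
So g(8) = 2.
Heap C is a plain Nim heap of size 4, so its Grundy value is 4.
By the Sprague-Grundy theorem, the Grundy value of a sum of independent games is the XOR of the component values.
Combined value = 0 XOR 2 XOR 4 = 6.

6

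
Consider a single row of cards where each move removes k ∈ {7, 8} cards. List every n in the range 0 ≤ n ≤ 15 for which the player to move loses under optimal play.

Compute g(0), g(1), … for moves {7, 8}:
k:     0  1  2  3  4  5  6  7  8  9 10 11 12 13 14 15
g(k):  0  0  0  0  0  0  0  1  1  1  1  1  1  1  2  0
The P-positions (g = 0) in 0..15 are 0, 1, 2, 3, 4, 5, 6, 15.

0, 1, 2, 3, 4, 5, 6, 15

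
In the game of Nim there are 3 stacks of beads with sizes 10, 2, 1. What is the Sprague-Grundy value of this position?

9

Nim-sum: 10 ⊕ 2 ⊕ 1 = 9.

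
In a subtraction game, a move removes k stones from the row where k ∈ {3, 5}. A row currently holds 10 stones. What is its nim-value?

0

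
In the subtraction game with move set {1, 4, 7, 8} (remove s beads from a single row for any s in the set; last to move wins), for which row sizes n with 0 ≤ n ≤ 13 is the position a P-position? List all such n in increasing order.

0, 2, 5, 11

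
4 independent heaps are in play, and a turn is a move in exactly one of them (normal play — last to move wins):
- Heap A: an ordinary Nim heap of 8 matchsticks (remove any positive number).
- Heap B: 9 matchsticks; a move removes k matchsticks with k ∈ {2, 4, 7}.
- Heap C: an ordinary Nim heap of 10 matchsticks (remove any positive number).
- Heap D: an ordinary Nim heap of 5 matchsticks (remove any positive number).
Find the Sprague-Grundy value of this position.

7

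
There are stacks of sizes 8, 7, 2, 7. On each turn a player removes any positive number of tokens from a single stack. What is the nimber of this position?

10

Bitwise XOR of the heap sizes:
  1000  (8)
  0111  (7)
  0010  (2)
  0111  (7)
  ----
  1010  (10)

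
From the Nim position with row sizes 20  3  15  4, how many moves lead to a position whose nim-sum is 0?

1

Nim-sum: 20 XOR 3 XOR 15 XOR 4 = 28.
The overall nim-sum is X = 28. A row of size p has a winning move iff p XOR X < p (reduce it to p XOR X).
  20: 20 XOR 28 = 8 < 20 — winning move (to 8).
  3: 3 XOR 28 = 31 ≥ 3 — no move.
  15: 15 XOR 28 = 19 ≥ 15 — no move.
  4: 4 XOR 28 = 24 ≥ 4 — no move.
That gives 1 winning move.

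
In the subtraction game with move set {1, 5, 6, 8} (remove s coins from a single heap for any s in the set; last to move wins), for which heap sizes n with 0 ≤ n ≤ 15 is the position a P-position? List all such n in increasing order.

Compute g(0), g(1), … for moves {1, 5, 6, 8}:
k:     0  1  2  3  4  5  6  7  8  9 10 11 12 13 14 15
g(k):  0  1  0  1  0  1  2  3  2  3  2  0  1  0  1  0
The P-positions (g = 0) in 0..15 are 0, 2, 4, 11, 13, 15.

0, 2, 4, 11, 13, 15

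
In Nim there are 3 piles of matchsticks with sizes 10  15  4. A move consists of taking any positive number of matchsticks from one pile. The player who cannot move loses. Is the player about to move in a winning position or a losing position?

Compute the nim-sum pairwise:
10 ⊕ 15 = 5
5 ⊕ 4 = 1
The nim-sum is 1 ≠ 0, so this is an N-position: the player to move can win.

Winning position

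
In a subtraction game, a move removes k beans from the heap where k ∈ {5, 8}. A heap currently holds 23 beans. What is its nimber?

2

Compute g(0), g(1), … for moves {5, 8}:
k:     0  1  2  3  4  5  6  7  8  9 10 11 12 13 14 15 16 17 18 19 20 21 22 23
g(k):  0  0  0  0  0  1  1  1  1  1  2  2  2  0  0  0  0  0  1  1  1  1  1  2
So g(23) = 2.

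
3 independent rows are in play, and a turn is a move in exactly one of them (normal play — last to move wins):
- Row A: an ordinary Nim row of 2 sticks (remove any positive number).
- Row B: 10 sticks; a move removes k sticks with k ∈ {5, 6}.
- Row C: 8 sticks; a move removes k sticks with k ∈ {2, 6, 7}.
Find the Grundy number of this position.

Row A is a plain Nim row of size 2, so its Grundy value is 2.
For row B, compute g(0), g(1), … with moves {5, 6}:
g(0) = mex{} = 0
g(1) = mex{} = 0
g(2) = mex{} = 0
g(3) = mex{} = 0
g(4) = mex{} = 0
g(5) = mex{0} = 1
g(6) = mex{0} = 1
g(7) = mex{0} = 1
g(8) = mex{0} = 1
g(9) = mex{0} = 1
g(10) = mex{0,1} = 2
So g(10) = 2.
For row C, compute g(0), g(1), … with moves {2, 6, 7}:
k:     0  1  2  3  4  5  6  7  8
g(k):  0  0  1  1  0  0  1  1  2
So g(8) = 2.
The value of a disjunctive sum is the nim-sum of the parts.
Combined value = 2 XOR 2 XOR 2 = 2.

2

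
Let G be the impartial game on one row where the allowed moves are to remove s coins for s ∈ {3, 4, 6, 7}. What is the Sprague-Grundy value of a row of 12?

0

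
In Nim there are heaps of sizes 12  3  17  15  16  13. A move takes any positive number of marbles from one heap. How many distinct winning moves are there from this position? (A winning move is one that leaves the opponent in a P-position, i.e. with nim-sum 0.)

3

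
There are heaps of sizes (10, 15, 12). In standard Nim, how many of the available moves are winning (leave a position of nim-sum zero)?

Write each in binary and XOR column by column:
  1010  (10)
  1111  (15)
  1100  (12)
  ----
  1001  (9)
The overall nim-sum is X = 9. A heap of size p has a winning move iff p XOR X < p (reduce it to p XOR X).
  10: 10 XOR 9 = 3 < 10 — winning move (to 3).
  15: 15 XOR 9 = 6 < 15 — winning move (to 6).
  12: 12 XOR 9 = 5 < 12 — winning move (to 5).
That gives 3 winning moves.

3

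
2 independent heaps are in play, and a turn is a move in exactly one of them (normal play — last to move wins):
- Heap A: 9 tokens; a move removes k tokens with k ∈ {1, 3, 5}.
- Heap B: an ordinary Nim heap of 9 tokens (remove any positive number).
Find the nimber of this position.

8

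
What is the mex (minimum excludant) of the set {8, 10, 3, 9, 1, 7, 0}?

2

The values 0, 1 are all present; 2 is the first non-negative integer missing from the set.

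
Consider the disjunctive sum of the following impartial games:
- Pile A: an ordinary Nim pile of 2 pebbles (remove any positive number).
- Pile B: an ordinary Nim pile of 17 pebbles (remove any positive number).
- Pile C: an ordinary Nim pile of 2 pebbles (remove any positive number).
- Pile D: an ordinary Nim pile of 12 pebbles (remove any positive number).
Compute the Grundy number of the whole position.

Pile A is a plain Nim pile of size 2, so its Grundy value is 2.
Pile B is a plain Nim pile of size 17, so its Grundy value is 17.
Pile C is a plain Nim pile of size 2, so its Grundy value is 2.
Pile D is a plain Nim pile of size 12, so its Grundy value is 12.
The value of a disjunctive sum is the nim-sum of the parts.
Combined value = 2 ⊕ 17 ⊕ 2 ⊕ 12 = 29.

29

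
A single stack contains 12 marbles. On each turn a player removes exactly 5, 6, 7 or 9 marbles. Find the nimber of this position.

2

Grundy values for subtraction set {5, 6, 7, 9}:
g(0) = mex{} = 0
g(1) = mex{} = 0
g(2) = mex{} = 0
g(3) = mex{} = 0
g(4) = mex{} = 0
g(5) = mex{0} = 1
g(6) = mex{0} = 1
g(7) = mex{0} = 1
g(8) = mex{0} = 1
g(9) = mex{0} = 1
g(10) = mex{0,1} = 2
g(11) = mex{0,1} = 2
g(12) = mex{0,1} = 2
So g(12) = 2.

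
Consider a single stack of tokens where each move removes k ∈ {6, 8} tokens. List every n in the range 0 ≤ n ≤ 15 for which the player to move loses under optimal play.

0, 1, 2, 3, 4, 5, 14, 15

Grundy values for subtraction set {6, 8}:
k:     0  1  2  3  4  5  6  7  8  9 10 11 12 13 14 15
g(k):  0  0  0  0  0  0  1  1  1  1  1  1  2  2  0  0
The P-positions (g = 0) in 0..15 are 0, 1, 2, 3, 4, 5, 14, 15.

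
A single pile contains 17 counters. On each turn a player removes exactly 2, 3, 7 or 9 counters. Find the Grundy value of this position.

0

Build the Grundy sequence with g(k) = mex{g(k−s) : s ∈ {2, 3, 7, 9}, s ≤ k}:
k:     0  1  2  3  4  5  6  7  8  9 10 11 12 13 14 15 16 17
g(k):  0  0  1  1  2  0  0  1  1  2  2  0  3  1  2  2  0  0
So g(17) = 0.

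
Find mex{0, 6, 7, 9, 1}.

2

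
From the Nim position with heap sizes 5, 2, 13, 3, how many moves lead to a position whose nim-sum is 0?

Compute the nim-sum pairwise:
5 ⊕ 2 = 7
7 ⊕ 13 = 10
10 ⊕ 3 = 9
The overall nim-sum is X = 9. A heap of size p has a winning move iff p XOR X < p (reduce it to p XOR X).
  5: 5 XOR 9 = 12 ≥ 5 — no move.
  2: 2 XOR 9 = 11 ≥ 2 — no move.
  13: 13 XOR 9 = 4 < 13 — winning move (to 4).
  3: 3 XOR 9 = 10 ≥ 3 — no move.
That gives 1 winning move.

1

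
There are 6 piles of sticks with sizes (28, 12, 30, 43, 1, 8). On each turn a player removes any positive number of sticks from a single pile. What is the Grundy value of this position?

44

Compute the nim-sum pairwise:
28 ^ 12 = 16
16 ^ 30 = 14
14 ^ 43 = 37
37 ^ 1 = 36
36 ^ 8 = 44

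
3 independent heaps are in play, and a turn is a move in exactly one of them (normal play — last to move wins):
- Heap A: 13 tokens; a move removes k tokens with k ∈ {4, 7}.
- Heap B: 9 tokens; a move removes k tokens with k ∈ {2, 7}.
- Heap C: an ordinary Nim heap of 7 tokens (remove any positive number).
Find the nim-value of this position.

7

Build the Grundy sequence for heap A with g(k) = mex{g(k−s) : s ∈ {4, 7}, s ≤ k}:
k:     0  1  2  3  4  5  6  7  8  9 10 11 12 13
g(k):  0  0  0  0  1  1  1  1  2  2  2  0  0  0
So g(13) = 0.
For heap B, compute g(0), g(1), … with moves {2, 7}:
k:     0  1  2  3  4  5  6  7  8  9
g(k):  0  0  1  1  0  0  1  1  2  0
So g(9) = 0.
Heap C is a plain Nim heap of size 7, so its Grundy value is 7.
By the Sprague-Grundy theorem, the Grundy value of a sum of independent games is the XOR of the component values.
Combined value = 0 XOR 0 XOR 7 = 7.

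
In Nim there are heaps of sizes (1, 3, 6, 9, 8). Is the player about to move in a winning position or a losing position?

Winning position

Compute the nim-sum pairwise:
1 ^ 3 = 2
2 ^ 6 = 4
4 ^ 9 = 13
13 ^ 8 = 5
The nim-sum is 5 ≠ 0, so this is an N-position: the player to move can win.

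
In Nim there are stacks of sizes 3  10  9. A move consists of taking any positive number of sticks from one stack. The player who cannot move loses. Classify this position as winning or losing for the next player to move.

Nim-sum: 3 XOR 10 XOR 9 = 0.
The nim-sum is 0, so this is a P-position: the player to move is in a losing position under optimal play.

Losing position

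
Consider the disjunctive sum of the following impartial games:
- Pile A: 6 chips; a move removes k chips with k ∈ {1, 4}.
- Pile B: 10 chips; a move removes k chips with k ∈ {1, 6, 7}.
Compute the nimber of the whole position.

For pile A, compute g(0), g(1), … with moves {1, 4}:
g(0) = mex{} = 0
g(1) = mex{0} = 1
g(2) = mex{1} = 0
g(3) = mex{0} = 1
g(4) = mex{0,1} = 2
g(5) = mex{1,2} = 0
g(6) = mex{0} = 1
So g(6) = 1.
Grundy values for pile B (subtraction set {1, 6, 7}):
g(0) = mex{} = 0
g(1) = mex{0} = 1
g(2) = mex{1} = 0
g(3) = mex{0} = 1
g(4) = mex{1} = 0
g(5) = mex{0} = 1
g(6) = mex{0,1} = 2
g(7) = mex{0,1,2} = 3
g(8) = mex{0,1,3} = 2
g(9) = mex{0,1,2} = 3
g(10) = mex{0,1,3} = 2
So g(10) = 2.
The value of a disjunctive sum is the nim-sum of the parts.
Combined value = 1 XOR 2 = 3.

3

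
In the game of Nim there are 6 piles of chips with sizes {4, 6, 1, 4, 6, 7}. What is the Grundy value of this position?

Nim-sum: 4 XOR 6 XOR 1 XOR 4 XOR 6 XOR 7 = 6.

6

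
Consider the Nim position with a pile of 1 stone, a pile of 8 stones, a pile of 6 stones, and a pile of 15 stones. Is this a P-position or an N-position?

In binary:
  0001  (1)
  1000  (8)
  0110  (6)
  1111  (15)
  ----
  0000  (0)
The nim-sum is 0, so this is a P-position: the player to move is in a losing position under optimal play.

P-position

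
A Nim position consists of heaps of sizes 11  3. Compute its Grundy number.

8

Write each in binary and XOR column by column:
  1011  (11)
  0011  (3)
  ----
  1000  (8)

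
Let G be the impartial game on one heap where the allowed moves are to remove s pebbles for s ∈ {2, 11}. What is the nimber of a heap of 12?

Compute g(0), g(1), … for moves {2, 11}:
g(0) = mex{} = 0
g(1) = mex{} = 0
g(2) = mex{0} = 1
g(3) = mex{0} = 1
g(4) = mex{1} = 0
g(5) = mex{1} = 0
g(6) = mex{0} = 1
g(7) = mex{0} = 1
g(8) = mex{1} = 0
g(9) = mex{1} = 0
g(10) = mex{0} = 1
g(11) = mex{0} = 1
g(12) = mex{0,1} = 2
So g(12) = 2.

2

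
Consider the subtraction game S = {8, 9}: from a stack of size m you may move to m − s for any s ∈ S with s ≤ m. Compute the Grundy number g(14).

1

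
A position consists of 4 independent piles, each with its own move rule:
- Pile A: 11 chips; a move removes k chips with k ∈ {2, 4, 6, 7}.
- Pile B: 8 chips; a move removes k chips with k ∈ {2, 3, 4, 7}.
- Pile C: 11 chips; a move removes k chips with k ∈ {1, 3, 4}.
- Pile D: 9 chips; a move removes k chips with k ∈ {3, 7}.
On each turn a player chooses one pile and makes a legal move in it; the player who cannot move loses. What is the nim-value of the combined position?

3

Grundy values for pile A (subtraction set {2, 4, 6, 7}):
k:     0  1  2  3  4  5  6  7  8  9 10 11
g(k):  0  0  1  1  2  2  3  3  4  0  0  1
So g(11) = 1.
Grundy values for pile B (subtraction set {2, 3, 4, 7}):
k:     0  1  2  3  4  5  6  7  8
g(k):  0  0  1  1  2  2  0  3  1
So g(8) = 1.
Grundy values for pile C (subtraction set {1, 3, 4}):
k:     0  1  2  3  4  5  6  7  8  9 10 11
g(k):  0  1  0  1  2  3  2  0  1  0  1  2
So g(11) = 2.
Build the Grundy sequence for pile D with g(k) = mex{g(k−s) : s ∈ {3, 7}, s ≤ k}:
g(0) = mex{} = 0
g(1) = mex{} = 0
g(2) = mex{} = 0
g(3) = mex{0} = 1
g(4) = mex{0} = 1
g(5) = mex{0} = 1
g(6) = mex{1} = 0
g(7) = mex{0,1} = 2
g(8) = mex{0,1} = 2
g(9) = mex{0} = 1
So g(9) = 1.
By the Sprague-Grundy theorem, the Grundy value of a sum of independent games is the XOR of the component values.
Combined value = 1 ⊕ 1 ⊕ 2 ⊕ 1 = 3.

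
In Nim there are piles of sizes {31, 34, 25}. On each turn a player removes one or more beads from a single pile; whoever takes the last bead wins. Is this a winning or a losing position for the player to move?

Winning position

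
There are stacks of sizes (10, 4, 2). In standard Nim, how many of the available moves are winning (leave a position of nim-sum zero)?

1

Nim-sum: 10 XOR 4 XOR 2 = 12.
The overall nim-sum is X = 12. A stack of size p has a winning move iff p XOR X < p (reduce it to p XOR X).
  10: 10 XOR 12 = 6 < 10 — winning move (to 6).
  4: 4 XOR 12 = 8 ≥ 4 — no move.
  2: 2 XOR 12 = 14 ≥ 2 — no move.
That gives 1 winning move.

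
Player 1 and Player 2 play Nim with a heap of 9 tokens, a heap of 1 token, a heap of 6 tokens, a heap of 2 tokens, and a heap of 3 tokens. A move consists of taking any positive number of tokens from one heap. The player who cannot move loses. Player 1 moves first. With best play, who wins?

Player 1 wins

Compute the nim-sum pairwise:
9 ⊕ 1 = 8
8 ⊕ 6 = 14
14 ⊕ 2 = 12
12 ⊕ 3 = 15
The nim-sum is 15 ≠ 0, so this is an N-position: the player to move can win; Player 1 has a winning move.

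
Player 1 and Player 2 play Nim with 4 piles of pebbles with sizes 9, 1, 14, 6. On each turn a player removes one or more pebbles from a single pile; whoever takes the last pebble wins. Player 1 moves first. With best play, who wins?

Player 2 wins

Write each in binary and XOR column by column:
  1001  (9)
  0001  (1)
  1110  (14)
  0110  (6)
  ----
  0000  (0)
The nim-sum is 0, so this is a P-position: the player to move is in a losing position under optimal play; Player 1 is about to move from it and so loses — Player 2 wins.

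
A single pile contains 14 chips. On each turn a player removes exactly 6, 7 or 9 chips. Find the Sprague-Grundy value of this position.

2

Build the Grundy sequence with g(k) = mex{g(k−s) : s ∈ {6, 7, 9}, s ≤ k}:
g(0) = mex{} = 0
g(1) = mex{} = 0
g(2) = mex{} = 0
g(3) = mex{} = 0
g(4) = mex{} = 0
g(5) = mex{} = 0
g(6) = mex{0} = 1
g(7) = mex{0} = 1
g(8) = mex{0} = 1
g(9) = mex{0} = 1
g(10) = mex{0} = 1
g(11) = mex{0} = 1
g(12) = mex{0,1} = 2
g(13) = mex{0,1} = 2
g(14) = mex{0,1} = 2
So g(14) = 2.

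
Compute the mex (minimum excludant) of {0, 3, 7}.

1

0 is in the set but 1 is not, so the mex is 1.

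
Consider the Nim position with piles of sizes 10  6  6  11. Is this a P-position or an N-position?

N-position

Bitwise XOR of the heap sizes:
  1010  (10)
  0110  (6)
  0110  (6)
  1011  (11)
  ----
  0001  (1)
The nim-sum is 1 ≠ 0, so this is an N-position: the player to move can win.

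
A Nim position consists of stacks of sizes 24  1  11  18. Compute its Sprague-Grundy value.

Write each in binary and XOR column by column:
  11000  (24)
  00001  (1)
  01011  (11)
  10010  (18)
  -----
  00000  (0)

0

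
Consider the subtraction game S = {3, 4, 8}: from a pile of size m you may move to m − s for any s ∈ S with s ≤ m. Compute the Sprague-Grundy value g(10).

Build the Grundy sequence with g(k) = mex{g(k−s) : s ∈ {3, 4, 8}, s ≤ k}:
g(0) = mex{} = 0
g(1) = mex{} = 0
g(2) = mex{} = 0
g(3) = mex{0} = 1
g(4) = mex{0} = 1
g(5) = mex{0} = 1
g(6) = mex{0,1} = 2
g(7) = mex{1} = 0
g(8) = mex{0,1} = 2
g(9) = mex{0,1,2} = 3
g(10) = mex{0,2} = 1
So g(10) = 1.

1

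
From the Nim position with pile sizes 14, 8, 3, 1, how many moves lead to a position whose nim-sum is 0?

Nim-sum: 14 XOR 8 XOR 3 XOR 1 = 4.
The overall nim-sum is X = 4. A pile of size p has a winning move iff p XOR X < p (reduce it to p XOR X).
  14: 14 XOR 4 = 10 < 14 — winning move (to 10).
  8: 8 XOR 4 = 12 ≥ 8 — no move.
  3: 3 XOR 4 = 7 ≥ 3 — no move.
  1: 1 XOR 4 = 5 ≥ 1 — no move.
That gives 1 winning move.

1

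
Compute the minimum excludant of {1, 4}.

0 is not in the set, so the mex is 0.

0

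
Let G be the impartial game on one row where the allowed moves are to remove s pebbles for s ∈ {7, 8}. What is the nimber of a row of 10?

Compute g(0), g(1), … for moves {7, 8}:
k:     0  1  2  3  4  5  6  7  8  9 10
g(k):  0  0  0  0  0  0  0  1  1  1  1
So g(10) = 1.

1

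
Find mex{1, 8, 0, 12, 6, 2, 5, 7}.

The values 0, 1, 2 are all present; 3 is the first non-negative integer missing from the set.

3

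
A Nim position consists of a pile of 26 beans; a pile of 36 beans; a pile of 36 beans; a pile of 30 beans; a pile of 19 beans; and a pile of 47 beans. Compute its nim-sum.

Nim-sum: 26 ⊕ 36 ⊕ 36 ⊕ 30 ⊕ 19 ⊕ 47 = 56.

56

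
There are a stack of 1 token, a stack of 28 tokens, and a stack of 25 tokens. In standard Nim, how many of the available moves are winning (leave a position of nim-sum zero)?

Nim-sum: 1 ^ 28 ^ 25 = 4.
The overall nim-sum is X = 4. A stack of size p has a winning move iff p XOR X < p (reduce it to p XOR X).
  1: 1 XOR 4 = 5 ≥ 1 — no move.
  28: 28 XOR 4 = 24 < 28 — winning move (to 24).
  25: 25 XOR 4 = 29 ≥ 25 — no move.
That gives 1 winning move.

1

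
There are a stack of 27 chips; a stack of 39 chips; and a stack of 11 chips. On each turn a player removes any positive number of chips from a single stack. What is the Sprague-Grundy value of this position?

55

In binary:
  011011  (27)
  100111  (39)
  001011  (11)
  ------
  110111  (55)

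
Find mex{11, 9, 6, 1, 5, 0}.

2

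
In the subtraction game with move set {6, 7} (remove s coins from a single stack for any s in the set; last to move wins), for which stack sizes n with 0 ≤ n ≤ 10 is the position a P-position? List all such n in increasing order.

Build the Grundy sequence with g(k) = mex{g(k−s) : s ∈ {6, 7}, s ≤ k}:
g(0) = mex{} = 0
g(1) = mex{} = 0
g(2) = mex{} = 0
g(3) = mex{} = 0
g(4) = mex{} = 0
g(5) = mex{} = 0
g(6) = mex{0} = 1
g(7) = mex{0} = 1
g(8) = mex{0} = 1
g(9) = mex{0} = 1
g(10) = mex{0} = 1
The P-positions (g = 0) in 0..10 are 0, 1, 2, 3, 4, 5.

0, 1, 2, 3, 4, 5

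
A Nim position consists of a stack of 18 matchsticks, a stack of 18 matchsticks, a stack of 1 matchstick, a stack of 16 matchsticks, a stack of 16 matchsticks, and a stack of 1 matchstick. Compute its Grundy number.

Compute the nim-sum pairwise:
18 ^ 18 = 0
0 ^ 1 = 1
1 ^ 16 = 17
17 ^ 16 = 1
1 ^ 1 = 0

0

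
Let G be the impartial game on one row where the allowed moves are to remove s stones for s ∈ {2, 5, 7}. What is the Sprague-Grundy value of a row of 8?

2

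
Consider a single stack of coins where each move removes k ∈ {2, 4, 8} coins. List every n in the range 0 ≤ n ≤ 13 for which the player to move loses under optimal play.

Compute g(0), g(1), … for moves {2, 4, 8}:
k:     0  1  2  3  4  5  6  7  8  9 10 11 12 13
g(k):  0  0  1  1  2  2  0  0  1  1  2  2  0  0
The P-positions (g = 0) in 0..13 are 0, 1, 6, 7, 12, 13.

0, 1, 6, 7, 12, 13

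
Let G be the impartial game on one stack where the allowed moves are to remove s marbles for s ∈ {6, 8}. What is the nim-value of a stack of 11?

1

Compute g(0), g(1), … for moves {6, 8}:
g(0) = mex{} = 0
g(1) = mex{} = 0
g(2) = mex{} = 0
g(3) = mex{} = 0
g(4) = mex{} = 0
g(5) = mex{} = 0
g(6) = mex{0} = 1
g(7) = mex{0} = 1
g(8) = mex{0} = 1
g(9) = mex{0} = 1
g(10) = mex{0} = 1
g(11) = mex{0} = 1
So g(11) = 1.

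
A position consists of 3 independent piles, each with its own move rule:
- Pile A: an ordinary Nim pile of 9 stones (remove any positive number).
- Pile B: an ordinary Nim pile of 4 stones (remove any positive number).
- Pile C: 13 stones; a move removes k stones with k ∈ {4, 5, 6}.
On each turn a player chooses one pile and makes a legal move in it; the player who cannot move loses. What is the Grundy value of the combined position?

13

Pile A is a plain Nim pile of size 9, so its Grundy value is 9.
Pile B is a plain Nim pile of size 4, so its Grundy value is 4.
Grundy values for pile C (subtraction set {4, 5, 6}):
g(0) = mex{} = 0
g(1) = mex{} = 0
g(2) = mex{} = 0
g(3) = mex{} = 0
g(4) = mex{0} = 1
g(5) = mex{0} = 1
g(6) = mex{0} = 1
g(7) = mex{0} = 1
g(8) = mex{0,1} = 2
g(9) = mex{0,1} = 2
g(10) = mex{1} = 0
g(11) = mex{1} = 0
g(12) = mex{1,2} = 0
g(13) = mex{1,2} = 0
So g(13) = 0.
By the Sprague-Grundy theorem, the Grundy value of a sum of independent games is the XOR of the component values.
Combined value = 9 XOR 4 XOR 0 = 13.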